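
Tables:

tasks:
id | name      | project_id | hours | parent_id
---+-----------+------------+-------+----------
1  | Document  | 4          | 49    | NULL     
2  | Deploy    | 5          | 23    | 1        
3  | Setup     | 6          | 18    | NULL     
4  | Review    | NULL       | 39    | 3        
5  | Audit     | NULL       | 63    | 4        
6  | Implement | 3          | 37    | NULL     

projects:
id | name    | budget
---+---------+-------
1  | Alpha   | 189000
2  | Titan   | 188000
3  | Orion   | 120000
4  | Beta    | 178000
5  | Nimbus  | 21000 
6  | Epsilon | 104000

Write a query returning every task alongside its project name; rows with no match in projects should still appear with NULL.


LEFT JOIN keeps every row from tasks (the left table); where project_id has no match in projects, the project columns become NULL. Walk through each task:
  - task 1 (Document): project_id=4 -> matches Beta
  - task 2 (Deploy): project_id=5 -> matches Nimbus
  - task 3 (Setup): project_id=6 -> matches Epsilon
  - task 4 (Review): project_id=NULL, no match -> kept with NULL
  - task 5 (Audit): project_id=NULL, no match -> kept with NULL
  - task 6 (Implement): project_id=3 -> matches Orion
All 6 rows appear; 2 have NULL project.

SQL:
SELECT a.name, b.name AS project
FROM tasks a
LEFT JOIN projects b ON a.project_id = b.id

Result:
name      | project
----------+--------
Document  | Beta   
Deploy    | Nimbus 
Setup     | Epsilon
Review    | NULL   
Audit     | NULL   
Implement | Orion  


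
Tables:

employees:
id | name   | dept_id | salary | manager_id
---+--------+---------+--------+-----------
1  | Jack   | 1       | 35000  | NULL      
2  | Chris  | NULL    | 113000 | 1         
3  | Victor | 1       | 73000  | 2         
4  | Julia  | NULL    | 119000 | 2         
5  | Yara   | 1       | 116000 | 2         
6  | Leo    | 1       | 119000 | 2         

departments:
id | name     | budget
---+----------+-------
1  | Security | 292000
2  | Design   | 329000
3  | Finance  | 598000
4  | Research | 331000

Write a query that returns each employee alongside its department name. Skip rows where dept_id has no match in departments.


INNER JOIN keeps only employees rows whose dept_id matches an id in departments. Walk through each employee:
  - employee 1 (Jack): dept_id=1 -> matches Security
  - employee 2 (Chris): dept_id=NULL, no match -> dropped
  - employee 3 (Victor): dept_id=1 -> matches Security
  - employee 4 (Julia): dept_id=NULL, no match -> dropped
  - employee 5 (Yara): dept_id=1 -> matches Security
  - employee 6 (Leo): dept_id=1 -> matches Security
So 2 of 6 rows are dropped.

SQL:
SELECT a.name, b.name AS department
FROM employees a
INNER JOIN departments b ON a.dept_id = b.id

Result:
name   | department
-------+-----------
Jack   | Security  
Victor | Security  
Yara   | Security  
Leo    | Security  


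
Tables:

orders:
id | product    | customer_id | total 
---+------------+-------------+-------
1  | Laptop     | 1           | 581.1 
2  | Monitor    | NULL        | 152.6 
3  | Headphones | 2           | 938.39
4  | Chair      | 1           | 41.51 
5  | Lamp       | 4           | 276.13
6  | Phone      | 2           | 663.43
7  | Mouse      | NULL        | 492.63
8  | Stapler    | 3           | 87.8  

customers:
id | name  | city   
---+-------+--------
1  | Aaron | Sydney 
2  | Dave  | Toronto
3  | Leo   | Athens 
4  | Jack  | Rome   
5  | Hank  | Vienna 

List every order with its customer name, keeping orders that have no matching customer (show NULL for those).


LEFT JOIN keeps every row from orders (the left table); where customer_id has no match in customers, the customer columns become NULL. Walk through each order:
  - order 1 (Laptop): customer_id=1 -> matches Aaron
  - order 2 (Monitor): customer_id=NULL, no match -> kept with NULL
  - order 3 (Headphones): customer_id=2 -> matches Dave
  - order 4 (Chair): customer_id=1 -> matches Aaron
  - order 5 (Lamp): customer_id=4 -> matches Jack
  - order 6 (Phone): customer_id=2 -> matches Dave
  - order 7 (Mouse): customer_id=NULL, no match -> kept with NULL
  - order 8 (Stapler): customer_id=3 -> matches Leo
All 8 rows appear; 2 have NULL customer.

SQL:
SELECT a.product, b.name AS customer
FROM orders a
LEFT JOIN customers b ON a.customer_id = b.id

Result:
product    | customer
-----------+---------
Laptop     | Aaron   
Monitor    | NULL    
Headphones | Dave    
Chair      | Aaron   
Lamp       | Jack    
Phone      | Dave    
Mouse      | NULL    
Stapler    | Leo     


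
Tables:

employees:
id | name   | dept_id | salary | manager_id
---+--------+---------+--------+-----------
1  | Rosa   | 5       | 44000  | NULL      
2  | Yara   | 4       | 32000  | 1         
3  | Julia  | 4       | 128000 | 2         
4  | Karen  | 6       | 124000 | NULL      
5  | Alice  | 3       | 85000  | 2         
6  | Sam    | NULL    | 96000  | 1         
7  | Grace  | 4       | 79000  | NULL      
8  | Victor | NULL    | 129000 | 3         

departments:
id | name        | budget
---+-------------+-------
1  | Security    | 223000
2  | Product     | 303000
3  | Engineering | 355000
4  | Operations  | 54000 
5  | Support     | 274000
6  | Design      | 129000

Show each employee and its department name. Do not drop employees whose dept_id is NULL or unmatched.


LEFT JOIN keeps every row from employees (the left table); where dept_id has no match in departments, the department columns become NULL. Walk through each employee:
  - employee 1 (Rosa): dept_id=5 -> matches Support
  - employee 2 (Yara): dept_id=4 -> matches Operations
  - employee 3 (Julia): dept_id=4 -> matches Operations
  - employee 4 (Karen): dept_id=6 -> matches Design
  - employee 5 (Alice): dept_id=3 -> matches Engineering
  - employee 6 (Sam): dept_id=NULL, no match -> kept with NULL
  - employee 7 (Grace): dept_id=4 -> matches Operations
  - employee 8 (Victor): dept_id=NULL, no match -> kept with NULL
All 8 rows appear; 2 have NULL department.

SQL:
SELECT a.name, b.name AS department
FROM employees a
LEFT JOIN departments b ON a.dept_id = b.id

Result:
name   | department 
-------+------------
Rosa   | Support    
Yara   | Operations 
Julia  | Operations 
Karen  | Design     
Alice  | Engineering
Sam    | NULL       
Grace  | Operations 
Victor | NULL       


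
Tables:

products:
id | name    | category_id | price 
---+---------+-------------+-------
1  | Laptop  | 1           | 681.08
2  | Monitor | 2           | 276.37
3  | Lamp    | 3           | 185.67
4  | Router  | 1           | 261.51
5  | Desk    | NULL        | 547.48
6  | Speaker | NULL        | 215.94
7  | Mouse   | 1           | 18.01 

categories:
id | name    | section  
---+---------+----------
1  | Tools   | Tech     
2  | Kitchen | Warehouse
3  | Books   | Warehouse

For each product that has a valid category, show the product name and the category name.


INNER JOIN keeps only products rows whose category_id matches an id in categories. Walk through each product:
  - product 1 (Laptop): category_id=1 -> matches Tools
  - product 2 (Monitor): category_id=2 -> matches Kitchen
  - product 3 (Lamp): category_id=3 -> matches Books
  - product 4 (Router): category_id=1 -> matches Tools
  - product 5 (Desk): category_id=NULL, no match -> dropped
  - product 6 (Speaker): category_id=NULL, no match -> dropped
  - product 7 (Mouse): category_id=1 -> matches Tools
So 2 of 7 rows are dropped.

SQL:
SELECT a.name, b.name AS category
FROM products a
INNER JOIN categories b ON a.category_id = b.id

Result:
name    | category
--------+---------
Laptop  | Tools   
Monitor | Kitchen 
Lamp    | Books   
Router  | Tools   
Mouse   | Tools   


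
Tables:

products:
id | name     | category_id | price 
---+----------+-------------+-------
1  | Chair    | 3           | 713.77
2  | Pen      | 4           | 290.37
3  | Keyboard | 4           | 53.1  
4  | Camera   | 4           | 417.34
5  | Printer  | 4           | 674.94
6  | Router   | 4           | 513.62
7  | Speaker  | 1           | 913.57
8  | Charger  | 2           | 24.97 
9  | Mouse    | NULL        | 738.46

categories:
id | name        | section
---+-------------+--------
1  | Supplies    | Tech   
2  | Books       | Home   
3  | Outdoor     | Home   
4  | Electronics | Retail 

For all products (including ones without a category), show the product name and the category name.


LEFT JOIN keeps every row from products (the left table); where category_id has no match in categories, the category columns become NULL. Walk through each product:
  - product 1 (Chair): category_id=3 -> matches Outdoor
  - product 2 (Pen): category_id=4 -> matches Electronics
  - product 3 (Keyboard): category_id=4 -> matches Electronics
  - product 4 (Camera): category_id=4 -> matches Electronics
  - product 5 (Printer): category_id=4 -> matches Electronics
  - product 6 (Router): category_id=4 -> matches Electronics
  - product 7 (Speaker): category_id=1 -> matches Supplies
  - product 8 (Charger): category_id=2 -> matches Books
  - product 9 (Mouse): category_id=NULL, no match -> kept with NULL
All 9 rows appear; 1 has NULL category.

SQL:
SELECT a.name, b.name AS category
FROM products a
LEFT JOIN categories b ON a.category_id = b.id

Result:
name     | category   
---------+------------
Chair    | Outdoor    
Pen      | Electronics
Keyboard | Electronics
Camera   | Electronics
Printer  | Electronics
Router   | Electronics
Speaker  | Supplies   
Charger  | Books      
Mouse    | NULL       


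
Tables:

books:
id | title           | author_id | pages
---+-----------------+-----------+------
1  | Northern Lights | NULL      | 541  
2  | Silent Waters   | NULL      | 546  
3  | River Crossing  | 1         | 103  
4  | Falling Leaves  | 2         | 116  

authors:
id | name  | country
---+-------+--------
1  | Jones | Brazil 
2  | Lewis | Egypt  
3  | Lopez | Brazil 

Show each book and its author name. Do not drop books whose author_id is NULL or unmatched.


LEFT JOIN keeps every row from books (the left table); where author_id has no match in authors, the author columns become NULL. Walk through each book:
  - book 1 (Northern Lights): author_id=NULL, no match -> kept with NULL
  - book 2 (Silent Waters): author_id=NULL, no match -> kept with NULL
  - book 3 (River Crossing): author_id=1 -> matches Jones
  - book 4 (Falling Leaves): author_id=2 -> matches Lewis
All 4 rows appear; 2 have NULL author.

SQL:
SELECT a.title, b.name AS author
FROM books a
LEFT JOIN authors b ON a.author_id = b.id

Result:
title           | author
----------------+-------
Northern Lights | NULL  
Silent Waters   | NULL  
River Crossing  | Jones 
Falling Leaves  | Lewis 


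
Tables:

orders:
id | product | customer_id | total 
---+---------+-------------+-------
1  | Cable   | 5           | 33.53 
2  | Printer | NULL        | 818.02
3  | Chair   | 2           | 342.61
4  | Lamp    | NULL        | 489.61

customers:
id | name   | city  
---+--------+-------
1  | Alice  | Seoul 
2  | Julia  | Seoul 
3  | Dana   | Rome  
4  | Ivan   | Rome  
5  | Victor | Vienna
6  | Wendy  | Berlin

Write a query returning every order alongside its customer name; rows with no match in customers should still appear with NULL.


LEFT JOIN keeps every row from orders (the left table); where customer_id has no match in customers, the customer columns become NULL. Walk through each order:
  - order 1 (Cable): customer_id=5 -> matches Victor
  - order 2 (Printer): customer_id=NULL, no match -> kept with NULL
  - order 3 (Chair): customer_id=2 -> matches Julia
  - order 4 (Lamp): customer_id=NULL, no match -> kept with NULL
All 4 rows appear; 2 have NULL customer.

SQL:
SELECT a.product, b.name AS customer
FROM orders a
LEFT JOIN customers b ON a.customer_id = b.id

Result:
product | customer
--------+---------
Cable   | Victor  
Printer | NULL    
Chair   | Julia   
Lamp    | NULL    


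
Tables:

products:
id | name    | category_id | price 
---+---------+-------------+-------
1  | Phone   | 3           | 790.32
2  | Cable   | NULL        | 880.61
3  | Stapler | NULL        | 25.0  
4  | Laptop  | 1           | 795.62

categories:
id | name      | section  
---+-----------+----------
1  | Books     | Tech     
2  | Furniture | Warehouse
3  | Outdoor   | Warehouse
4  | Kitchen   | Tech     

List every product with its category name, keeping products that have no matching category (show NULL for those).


LEFT JOIN keeps every row from products (the left table); where category_id has no match in categories, the category columns become NULL. Walk through each product:
  - product 1 (Phone): category_id=3 -> matches Outdoor
  - product 2 (Cable): category_id=NULL, no match -> kept with NULL
  - product 3 (Stapler): category_id=NULL, no match -> kept with NULL
  - product 4 (Laptop): category_id=1 -> matches Books
All 4 rows appear; 2 have NULL category.

SQL:
SELECT a.name, b.name AS category
FROM products a
LEFT JOIN categories b ON a.category_id = b.id

Result:
name    | category
--------+---------
Phone   | Outdoor 
Cable   | NULL    
Stapler | NULL    
Laptop  | Books   


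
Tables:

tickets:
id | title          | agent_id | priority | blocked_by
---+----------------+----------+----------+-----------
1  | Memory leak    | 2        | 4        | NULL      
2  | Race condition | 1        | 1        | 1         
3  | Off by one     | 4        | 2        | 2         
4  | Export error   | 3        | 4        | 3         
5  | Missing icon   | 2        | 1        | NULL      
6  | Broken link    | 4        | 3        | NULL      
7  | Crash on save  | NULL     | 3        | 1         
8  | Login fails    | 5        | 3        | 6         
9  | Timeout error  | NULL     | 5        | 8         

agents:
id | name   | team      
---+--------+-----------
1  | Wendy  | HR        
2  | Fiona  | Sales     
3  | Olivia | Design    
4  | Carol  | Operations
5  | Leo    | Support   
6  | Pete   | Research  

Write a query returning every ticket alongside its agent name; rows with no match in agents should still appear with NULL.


LEFT JOIN keeps every row from tickets (the left table); where agent_id has no match in agents, the agent columns become NULL. Walk through each ticket:
  - ticket 1 (Memory leak): agent_id=2 -> matches Fiona
  - ticket 2 (Race condition): agent_id=1 -> matches Wendy
  - ticket 3 (Off by one): agent_id=4 -> matches Carol
  - ticket 4 (Export error): agent_id=3 -> matches Olivia
  - ticket 5 (Missing icon): agent_id=2 -> matches Fiona
  - ticket 6 (Broken link): agent_id=4 -> matches Carol
  - ticket 7 (Crash on save): agent_id=NULL, no match -> kept with NULL
  - ticket 8 (Login fails): agent_id=5 -> matches Leo
  - ticket 9 (Timeout error): agent_id=NULL, no match -> kept with NULL
All 9 rows appear; 2 have NULL agent.

SQL:
SELECT a.title, b.name AS agent
FROM tickets a
LEFT JOIN agents b ON a.agent_id = b.id

Result:
title          | agent 
---------------+-------
Memory leak    | Fiona 
Race condition | Wendy 
Off by one     | Carol 
Export error   | Olivia
Missing icon   | Fiona 
Broken link    | Carol 
Crash on save  | NULL  
Login fails    | Leo   
Timeout error  | NULL  


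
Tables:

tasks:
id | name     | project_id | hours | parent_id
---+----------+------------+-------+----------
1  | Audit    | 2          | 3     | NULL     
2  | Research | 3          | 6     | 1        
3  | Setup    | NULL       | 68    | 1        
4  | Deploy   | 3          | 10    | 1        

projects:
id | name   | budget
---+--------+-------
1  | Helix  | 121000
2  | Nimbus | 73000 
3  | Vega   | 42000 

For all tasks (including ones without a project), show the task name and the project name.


LEFT JOIN keeps every row from tasks (the left table); where project_id has no match in projects, the project columns become NULL. Walk through each task:
  - task 1 (Audit): project_id=2 -> matches Nimbus
  - task 2 (Research): project_id=3 -> matches Vega
  - task 3 (Setup): project_id=NULL, no match -> kept with NULL
  - task 4 (Deploy): project_id=3 -> matches Vega
All 4 rows appear; 1 has NULL project.

SQL:
SELECT a.name, b.name AS project
FROM tasks a
LEFT JOIN projects b ON a.project_id = b.id

Result:
name     | project
---------+--------
Audit    | Nimbus 
Research | Vega   
Setup    | NULL   
Deploy   | Vega   


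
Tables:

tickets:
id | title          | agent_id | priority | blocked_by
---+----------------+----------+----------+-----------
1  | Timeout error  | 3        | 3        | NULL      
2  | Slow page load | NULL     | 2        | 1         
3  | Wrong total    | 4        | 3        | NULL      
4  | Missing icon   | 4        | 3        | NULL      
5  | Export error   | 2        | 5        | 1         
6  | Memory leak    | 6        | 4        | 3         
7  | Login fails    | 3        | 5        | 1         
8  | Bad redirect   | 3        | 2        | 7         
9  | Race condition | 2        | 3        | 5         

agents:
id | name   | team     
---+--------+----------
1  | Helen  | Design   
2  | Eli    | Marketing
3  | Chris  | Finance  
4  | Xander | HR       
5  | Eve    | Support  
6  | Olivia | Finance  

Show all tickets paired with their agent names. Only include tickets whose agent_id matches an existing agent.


INNER JOIN keeps only tickets rows whose agent_id matches an id in agents. Walk through each ticket:
  - ticket 1 (Timeout error): agent_id=3 -> matches Chris
  - ticket 2 (Slow page load): agent_id=NULL, no match -> dropped
  - ticket 3 (Wrong total): agent_id=4 -> matches Xander
  - ticket 4 (Missing icon): agent_id=4 -> matches Xander
  - ticket 5 (Export error): agent_id=2 -> matches Eli
  - ticket 6 (Memory leak): agent_id=6 -> matches Olivia
  - ticket 7 (Login fails): agent_id=3 -> matches Chris
  - ticket 8 (Bad redirect): agent_id=3 -> matches Chris
  - ticket 9 (Race condition): agent_id=2 -> matches Eli
So 1 of 9 rows is dropped.

SQL:
SELECT a.title, b.name AS agent
FROM tickets a
INNER JOIN agents b ON a.agent_id = b.id

Result:
title          | agent 
---------------+-------
Timeout error  | Chris 
Wrong total    | Xander
Missing icon   | Xander
Export error   | Eli   
Memory leak    | Olivia
Login fails    | Chris 
Bad redirect   | Chris 
Race condition | Eli   


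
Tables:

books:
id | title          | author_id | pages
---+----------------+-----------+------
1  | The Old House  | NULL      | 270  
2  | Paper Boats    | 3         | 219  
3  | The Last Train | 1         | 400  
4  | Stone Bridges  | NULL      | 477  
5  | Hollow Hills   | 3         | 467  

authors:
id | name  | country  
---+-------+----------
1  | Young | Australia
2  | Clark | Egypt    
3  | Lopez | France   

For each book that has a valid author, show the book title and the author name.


INNER JOIN keeps only books rows whose author_id matches an id in authors. Walk through each book:
  - book 1 (The Old House): author_id=NULL, no match -> dropped
  - book 2 (Paper Boats): author_id=3 -> matches Lopez
  - book 3 (The Last Train): author_id=1 -> matches Young
  - book 4 (Stone Bridges): author_id=NULL, no match -> dropped
  - book 5 (Hollow Hills): author_id=3 -> matches Lopez
So 2 of 5 rows are dropped.

SQL:
SELECT a.title, b.name AS author
FROM books a
INNER JOIN authors b ON a.author_id = b.id

Result:
title          | author
---------------+-------
Paper Boats    | Lopez 
The Last Train | Young 
Hollow Hills   | Lopez 


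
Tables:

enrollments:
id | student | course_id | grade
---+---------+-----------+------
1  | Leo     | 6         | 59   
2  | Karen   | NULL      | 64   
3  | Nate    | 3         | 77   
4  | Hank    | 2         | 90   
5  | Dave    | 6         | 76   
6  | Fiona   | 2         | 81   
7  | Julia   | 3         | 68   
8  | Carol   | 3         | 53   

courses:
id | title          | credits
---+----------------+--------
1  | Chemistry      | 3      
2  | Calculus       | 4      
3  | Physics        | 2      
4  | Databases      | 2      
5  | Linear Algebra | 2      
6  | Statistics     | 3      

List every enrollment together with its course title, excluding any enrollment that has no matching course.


INNER JOIN keeps only enrollments rows whose course_id matches an id in courses. Walk through each enrollment:
  - enrollment 1 (Leo): course_id=6 -> matches Statistics
  - enrollment 2 (Karen): course_id=NULL, no match -> dropped
  - enrollment 3 (Nate): course_id=3 -> matches Physics
  - enrollment 4 (Hank): course_id=2 -> matches Calculus
  - enrollment 5 (Dave): course_id=6 -> matches Statistics
  - enrollment 6 (Fiona): course_id=2 -> matches Calculus
  - enrollment 7 (Julia): course_id=3 -> matches Physics
  - enrollment 8 (Carol): course_id=3 -> matches Physics
So 1 of 8 rows is dropped.

SQL:
SELECT a.student, b.title AS course
FROM enrollments a
INNER JOIN courses b ON a.course_id = b.id

Result:
student | course    
--------+-----------
Leo     | Statistics
Nate    | Physics   
Hank    | Calculus  
Dave    | Statistics
Fiona   | Calculus  
Julia   | Physics   
Carol   | Physics   


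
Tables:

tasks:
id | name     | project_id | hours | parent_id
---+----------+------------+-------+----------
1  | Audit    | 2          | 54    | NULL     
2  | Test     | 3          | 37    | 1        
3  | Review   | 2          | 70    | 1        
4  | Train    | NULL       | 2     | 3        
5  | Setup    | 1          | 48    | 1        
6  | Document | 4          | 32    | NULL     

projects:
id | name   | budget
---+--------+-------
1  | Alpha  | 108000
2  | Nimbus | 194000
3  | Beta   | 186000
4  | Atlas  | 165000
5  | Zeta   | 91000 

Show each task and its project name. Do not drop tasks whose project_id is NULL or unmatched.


LEFT JOIN keeps every row from tasks (the left table); where project_id has no match in projects, the project columns become NULL. Walk through each task:
  - task 1 (Audit): project_id=2 -> matches Nimbus
  - task 2 (Test): project_id=3 -> matches Beta
  - task 3 (Review): project_id=2 -> matches Nimbus
  - task 4 (Train): project_id=NULL, no match -> kept with NULL
  - task 5 (Setup): project_id=1 -> matches Alpha
  - task 6 (Document): project_id=4 -> matches Atlas
All 6 rows appear; 1 has NULL project.

SQL:
SELECT a.name, b.name AS project
FROM tasks a
LEFT JOIN projects b ON a.project_id = b.id

Result:
name     | project
---------+--------
Audit    | Nimbus 
Test     | Beta   
Review   | Nimbus 
Train    | NULL   
Setup    | Alpha  
Document | Atlas  


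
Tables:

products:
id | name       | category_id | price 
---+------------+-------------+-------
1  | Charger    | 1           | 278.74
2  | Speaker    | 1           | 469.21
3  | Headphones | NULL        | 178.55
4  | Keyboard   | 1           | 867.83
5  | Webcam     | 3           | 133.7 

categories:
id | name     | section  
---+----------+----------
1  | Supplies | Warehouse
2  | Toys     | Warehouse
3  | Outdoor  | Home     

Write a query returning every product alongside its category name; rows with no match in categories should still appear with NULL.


LEFT JOIN keeps every row from products (the left table); where category_id has no match in categories, the category columns become NULL. Walk through each product:
  - product 1 (Charger): category_id=1 -> matches Supplies
  - product 2 (Speaker): category_id=1 -> matches Supplies
  - product 3 (Headphones): category_id=NULL, no match -> kept with NULL
  - product 4 (Keyboard): category_id=1 -> matches Supplies
  - product 5 (Webcam): category_id=3 -> matches Outdoor
All 5 rows appear; 1 has NULL category.

SQL:
SELECT a.name, b.name AS category
FROM products a
LEFT JOIN categories b ON a.category_id = b.id

Result:
name       | category
-----------+---------
Charger    | Supplies
Speaker    | Supplies
Headphones | NULL    
Keyboard   | Supplies
Webcam     | Outdoor 


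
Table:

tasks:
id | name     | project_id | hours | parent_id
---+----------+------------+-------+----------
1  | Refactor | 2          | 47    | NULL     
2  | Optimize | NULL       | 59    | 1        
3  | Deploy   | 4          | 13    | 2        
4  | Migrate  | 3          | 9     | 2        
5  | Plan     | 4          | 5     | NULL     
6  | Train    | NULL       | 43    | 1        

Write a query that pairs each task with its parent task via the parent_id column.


This is a self-join: tasks is joined to a second copy of itself, matching each row's parent_id to another row's id. Use LEFT JOIN so rows with parent_id=NULL are kept.
  - task 1 (Refactor): parent_id=NULL -> NULL
  - task 2 (Optimize): parent_id=1 -> Refactor
  - task 3 (Deploy): parent_id=2 -> Optimize
  - task 4 (Migrate): parent_id=2 -> Optimize
  - task 5 (Plan): parent_id=NULL -> NULL
  - task 6 (Train): parent_id=1 -> Refactor

SQL:
SELECT a.name AS item, b.name AS parent
FROM tasks a
LEFT JOIN tasks b ON a.parent_id = b.id

Result:
item     | parent  
---------+---------
Refactor | NULL    
Optimize | Refactor
Deploy   | Optimize
Migrate  | Optimize
Plan     | NULL    
Train    | Refactor


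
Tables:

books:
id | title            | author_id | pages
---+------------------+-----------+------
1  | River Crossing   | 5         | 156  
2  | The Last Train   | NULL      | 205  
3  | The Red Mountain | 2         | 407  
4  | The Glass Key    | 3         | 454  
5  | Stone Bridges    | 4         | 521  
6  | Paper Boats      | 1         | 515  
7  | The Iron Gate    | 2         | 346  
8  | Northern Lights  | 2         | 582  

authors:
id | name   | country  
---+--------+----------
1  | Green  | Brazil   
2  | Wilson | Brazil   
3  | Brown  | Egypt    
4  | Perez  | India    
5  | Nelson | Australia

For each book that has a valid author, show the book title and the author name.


INNER JOIN keeps only books rows whose author_id matches an id in authors. Walk through each book:
  - book 1 (River Crossing): author_id=5 -> matches Nelson
  - book 2 (The Last Train): author_id=NULL, no match -> dropped
  - book 3 (The Red Mountain): author_id=2 -> matches Wilson
  - book 4 (The Glass Key): author_id=3 -> matches Brown
  - book 5 (Stone Bridges): author_id=4 -> matches Perez
  - book 6 (Paper Boats): author_id=1 -> matches Green
  - book 7 (The Iron Gate): author_id=2 -> matches Wilson
  - book 8 (Northern Lights): author_id=2 -> matches Wilson
So 1 of 8 rows is dropped.

SQL:
SELECT a.title, b.name AS author
FROM books a
INNER JOIN authors b ON a.author_id = b.id

Result:
title            | author
-----------------+-------
River Crossing   | Nelson
The Red Mountain | Wilson
The Glass Key    | Brown 
Stone Bridges    | Perez 
Paper Boats      | Green 
The Iron Gate    | Wilson
Northern Lights  | Wilson


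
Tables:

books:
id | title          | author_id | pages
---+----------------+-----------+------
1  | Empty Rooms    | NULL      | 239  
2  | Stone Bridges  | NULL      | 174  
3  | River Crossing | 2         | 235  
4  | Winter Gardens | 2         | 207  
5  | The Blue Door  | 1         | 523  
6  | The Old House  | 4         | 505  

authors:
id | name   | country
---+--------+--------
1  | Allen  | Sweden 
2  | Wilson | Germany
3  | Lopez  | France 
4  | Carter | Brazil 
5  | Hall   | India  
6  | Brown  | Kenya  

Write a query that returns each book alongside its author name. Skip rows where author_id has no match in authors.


INNER JOIN keeps only books rows whose author_id matches an id in authors. Walk through each book:
  - book 1 (Empty Rooms): author_id=NULL, no match -> dropped
  - book 2 (Stone Bridges): author_id=NULL, no match -> dropped
  - book 3 (River Crossing): author_id=2 -> matches Wilson
  - book 4 (Winter Gardens): author_id=2 -> matches Wilson
  - book 5 (The Blue Door): author_id=1 -> matches Allen
  - book 6 (The Old House): author_id=4 -> matches Carter
So 2 of 6 rows are dropped.

SQL:
SELECT a.title, b.name AS author
FROM books a
INNER JOIN authors b ON a.author_id = b.id

Result:
title          | author
---------------+-------
River Crossing | Wilson
Winter Gardens | Wilson
The Blue Door  | Allen 
The Old House  | Carter


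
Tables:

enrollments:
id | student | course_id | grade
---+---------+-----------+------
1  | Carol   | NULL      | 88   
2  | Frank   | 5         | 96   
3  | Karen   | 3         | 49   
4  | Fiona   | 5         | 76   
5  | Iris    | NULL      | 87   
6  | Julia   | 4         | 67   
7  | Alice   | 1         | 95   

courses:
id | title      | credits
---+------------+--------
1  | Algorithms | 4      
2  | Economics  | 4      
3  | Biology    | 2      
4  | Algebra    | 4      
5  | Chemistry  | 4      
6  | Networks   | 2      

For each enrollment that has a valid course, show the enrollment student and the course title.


INNER JOIN keeps only enrollments rows whose course_id matches an id in courses. Walk through each enrollment:
  - enrollment 1 (Carol): course_id=NULL, no match -> dropped
  - enrollment 2 (Frank): course_id=5 -> matches Chemistry
  - enrollment 3 (Karen): course_id=3 -> matches Biology
  - enrollment 4 (Fiona): course_id=5 -> matches Chemistry
  - enrollment 5 (Iris): course_id=NULL, no match -> dropped
  - enrollment 6 (Julia): course_id=4 -> matches Algebra
  - enrollment 7 (Alice): course_id=1 -> matches Algorithms
So 2 of 7 rows are dropped.

SQL:
SELECT a.student, b.title AS course
FROM enrollments a
INNER JOIN courses b ON a.course_id = b.id

Result:
student | course    
--------+-----------
Frank   | Chemistry 
Karen   | Biology   
Fiona   | Chemistry 
Julia   | Algebra   
Alice   | Algorithms


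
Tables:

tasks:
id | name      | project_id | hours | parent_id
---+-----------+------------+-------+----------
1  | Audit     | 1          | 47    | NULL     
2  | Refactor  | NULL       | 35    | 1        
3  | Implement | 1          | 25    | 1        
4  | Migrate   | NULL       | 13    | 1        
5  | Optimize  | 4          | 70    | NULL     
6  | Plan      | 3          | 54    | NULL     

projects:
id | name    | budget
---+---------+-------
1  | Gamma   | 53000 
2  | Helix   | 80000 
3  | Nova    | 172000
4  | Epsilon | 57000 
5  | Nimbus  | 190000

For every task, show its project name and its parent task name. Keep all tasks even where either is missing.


Two LEFT JOINs from the same base table tasks: one to projects via project_id, one to tasks itself via parent_id. Both are LEFT so every task is preserved.
Match against projects:
  - task 1 (Audit): project_id=1 -> matches Gamma
  - task 2 (Refactor): project_id=NULL, no match -> kept with NULL
  - task 3 (Implement): project_id=1 -> matches Gamma
  - task 4 (Migrate): project_id=NULL, no match -> kept with NULL
  - task 5 (Optimize): project_id=4 -> matches Epsilon
  - task 6 (Plan): project_id=3 -> matches Nova
Match against tasks (self):
  - task 1 (Audit): parent_id=NULL -> NULL
  - task 2 (Refactor): parent_id=1 -> Audit
  - task 3 (Implement): parent_id=1 -> Audit
  - task 4 (Migrate): parent_id=1 -> Audit
  - task 5 (Optimize): parent_id=NULL -> NULL
  - task 6 (Plan): parent_id=NULL -> NULL

SQL:
SELECT a.name, b.name AS project, c.name AS parent
FROM tasks a
LEFT JOIN projects b ON a.project_id = b.id
LEFT JOIN tasks c ON a.parent_id = c.id

Result:
name      | project | parent
----------+---------+-------
Audit     | Gamma   | NULL  
Refactor  | NULL    | Audit 
Implement | Gamma   | Audit 
Migrate   | NULL    | Audit 
Optimize  | Epsilon | NULL  
Plan      | Nova    | NULL  


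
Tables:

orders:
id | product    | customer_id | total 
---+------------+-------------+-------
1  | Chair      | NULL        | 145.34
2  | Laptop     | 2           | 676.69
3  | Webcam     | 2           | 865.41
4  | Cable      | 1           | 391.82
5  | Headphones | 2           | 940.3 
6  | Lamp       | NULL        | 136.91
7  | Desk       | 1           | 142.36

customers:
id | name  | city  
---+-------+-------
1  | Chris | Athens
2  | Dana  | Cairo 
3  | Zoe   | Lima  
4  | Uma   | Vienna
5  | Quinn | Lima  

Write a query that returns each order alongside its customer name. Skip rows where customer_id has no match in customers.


INNER JOIN keeps only orders rows whose customer_id matches an id in customers. Walk through each order:
  - order 1 (Chair): customer_id=NULL, no match -> dropped
  - order 2 (Laptop): customer_id=2 -> matches Dana
  - order 3 (Webcam): customer_id=2 -> matches Dana
  - order 4 (Cable): customer_id=1 -> matches Chris
  - order 5 (Headphones): customer_id=2 -> matches Dana
  - order 6 (Lamp): customer_id=NULL, no match -> dropped
  - order 7 (Desk): customer_id=1 -> matches Chris
So 2 of 7 rows are dropped.

SQL:
SELECT a.product, b.name AS customer
FROM orders a
INNER JOIN customers b ON a.customer_id = b.id

Result:
product    | customer
-----------+---------
Laptop     | Dana    
Webcam     | Dana    
Cable      | Chris   
Headphones | Dana    
Desk       | Chris   


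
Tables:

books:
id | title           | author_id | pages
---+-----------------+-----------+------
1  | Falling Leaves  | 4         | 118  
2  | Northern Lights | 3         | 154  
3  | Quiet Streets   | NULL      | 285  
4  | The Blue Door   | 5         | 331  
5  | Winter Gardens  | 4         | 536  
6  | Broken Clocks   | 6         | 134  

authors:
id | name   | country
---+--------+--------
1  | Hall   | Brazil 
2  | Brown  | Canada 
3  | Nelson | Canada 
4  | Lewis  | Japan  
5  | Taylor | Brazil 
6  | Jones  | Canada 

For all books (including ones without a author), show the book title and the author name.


LEFT JOIN keeps every row from books (the left table); where author_id has no match in authors, the author columns become NULL. Walk through each book:
  - book 1 (Falling Leaves): author_id=4 -> matches Lewis
  - book 2 (Northern Lights): author_id=3 -> matches Nelson
  - book 3 (Quiet Streets): author_id=NULL, no match -> kept with NULL
  - book 4 (The Blue Door): author_id=5 -> matches Taylor
  - book 5 (Winter Gardens): author_id=4 -> matches Lewis
  - book 6 (Broken Clocks): author_id=6 -> matches Jones
All 6 rows appear; 1 has NULL author.

SQL:
SELECT a.title, b.name AS author
FROM books a
LEFT JOIN authors b ON a.author_id = b.id

Result:
title           | author
----------------+-------
Falling Leaves  | Lewis 
Northern Lights | Nelson
Quiet Streets   | NULL  
The Blue Door   | Taylor
Winter Gardens  | Lewis 
Broken Clocks   | Jones 


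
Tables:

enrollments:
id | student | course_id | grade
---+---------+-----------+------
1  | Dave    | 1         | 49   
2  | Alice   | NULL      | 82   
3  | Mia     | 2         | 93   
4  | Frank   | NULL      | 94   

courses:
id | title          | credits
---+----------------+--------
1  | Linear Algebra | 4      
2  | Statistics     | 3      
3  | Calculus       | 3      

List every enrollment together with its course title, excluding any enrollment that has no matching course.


INNER JOIN keeps only enrollments rows whose course_id matches an id in courses. Walk through each enrollment:
  - enrollment 1 (Dave): course_id=1 -> matches Linear Algebra
  - enrollment 2 (Alice): course_id=NULL, no match -> dropped
  - enrollment 3 (Mia): course_id=2 -> matches Statistics
  - enrollment 4 (Frank): course_id=NULL, no match -> dropped
So 2 of 4 rows are dropped.

SQL:
SELECT a.student, b.title AS course
FROM enrollments a
INNER JOIN courses b ON a.course_id = b.id

Result:
student | course        
--------+---------------
Dave    | Linear Algebra
Mia     | Statistics    


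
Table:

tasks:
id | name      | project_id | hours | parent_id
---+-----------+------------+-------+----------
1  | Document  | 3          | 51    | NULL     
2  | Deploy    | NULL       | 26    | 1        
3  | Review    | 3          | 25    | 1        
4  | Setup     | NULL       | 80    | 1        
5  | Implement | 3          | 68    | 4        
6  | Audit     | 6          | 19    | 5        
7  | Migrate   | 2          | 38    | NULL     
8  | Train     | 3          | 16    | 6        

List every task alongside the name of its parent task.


This is a self-join: tasks is joined to a second copy of itself, matching each row's parent_id to another row's id. Use LEFT JOIN so rows with parent_id=NULL are kept.
  - task 1 (Document): parent_id=NULL -> NULL
  - task 2 (Deploy): parent_id=1 -> Document
  - task 3 (Review): parent_id=1 -> Document
  - task 4 (Setup): parent_id=1 -> Document
  - task 5 (Implement): parent_id=4 -> Setup
  - task 6 (Audit): parent_id=5 -> Implement
  - task 7 (Migrate): parent_id=NULL -> NULL
  - task 8 (Train): parent_id=6 -> Audit

SQL:
SELECT a.name AS item, b.name AS parent
FROM tasks a
LEFT JOIN tasks b ON a.parent_id = b.id

Result:
item      | parent   
----------+----------
Document  | NULL     
Deploy    | Document 
Review    | Document 
Setup     | Document 
Implement | Setup    
Audit     | Implement
Migrate   | NULL     
Train     | Audit    


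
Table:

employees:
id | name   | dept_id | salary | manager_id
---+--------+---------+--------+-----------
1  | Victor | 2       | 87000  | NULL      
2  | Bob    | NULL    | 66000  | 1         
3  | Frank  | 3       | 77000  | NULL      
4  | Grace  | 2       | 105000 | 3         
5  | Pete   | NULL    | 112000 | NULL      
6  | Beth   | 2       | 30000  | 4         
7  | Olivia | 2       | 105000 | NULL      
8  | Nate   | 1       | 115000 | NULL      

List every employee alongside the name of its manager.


This is a self-join: employees is joined to a second copy of itself, matching each row's manager_id to another row's id. Use LEFT JOIN so rows with manager_id=NULL are kept.
  - employee 1 (Victor): manager_id=NULL -> NULL
  - employee 2 (Bob): manager_id=1 -> Victor
  - employee 3 (Frank): manager_id=NULL -> NULL
  - employee 4 (Grace): manager_id=3 -> Frank
  - employee 5 (Pete): manager_id=NULL -> NULL
  - employee 6 (Beth): manager_id=4 -> Grace
  - employee 7 (Olivia): manager_id=NULL -> NULL
  - employee 8 (Nate): manager_id=NULL -> NULL

SQL:
SELECT a.name AS item, b.name AS manager
FROM employees a
LEFT JOIN employees b ON a.manager_id = b.id

Result:
item   | manager
-------+--------
Victor | NULL   
Bob    | Victor 
Frank  | NULL   
Grace  | Frank  
Pete   | NULL   
Beth   | Grace  
Olivia | NULL   
Nate   | NULL   


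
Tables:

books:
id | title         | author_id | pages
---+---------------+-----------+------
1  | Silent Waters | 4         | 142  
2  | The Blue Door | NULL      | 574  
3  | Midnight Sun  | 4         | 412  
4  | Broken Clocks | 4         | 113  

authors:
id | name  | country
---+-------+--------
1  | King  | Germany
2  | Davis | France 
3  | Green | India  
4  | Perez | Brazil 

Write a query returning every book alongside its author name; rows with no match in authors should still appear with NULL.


LEFT JOIN keeps every row from books (the left table); where author_id has no match in authors, the author columns become NULL. Walk through each book:
  - book 1 (Silent Waters): author_id=4 -> matches Perez
  - book 2 (The Blue Door): author_id=NULL, no match -> kept with NULL
  - book 3 (Midnight Sun): author_id=4 -> matches Perez
  - book 4 (Broken Clocks): author_id=4 -> matches Perez
All 4 rows appear; 1 has NULL author.

SQL:
SELECT a.title, b.name AS author
FROM books a
LEFT JOIN authors b ON a.author_id = b.id

Result:
title         | author
--------------+-------
Silent Waters | Perez 
The Blue Door | NULL  
Midnight Sun  | Perez 
Broken Clocks | Perez 


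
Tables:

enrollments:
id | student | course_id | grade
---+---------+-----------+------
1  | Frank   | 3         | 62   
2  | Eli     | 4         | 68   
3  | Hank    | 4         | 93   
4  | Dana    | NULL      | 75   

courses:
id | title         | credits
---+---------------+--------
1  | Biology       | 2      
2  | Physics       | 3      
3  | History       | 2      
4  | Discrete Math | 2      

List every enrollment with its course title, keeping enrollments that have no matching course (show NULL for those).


LEFT JOIN keeps every row from enrollments (the left table); where course_id has no match in courses, the course columns become NULL. Walk through each enrollment:
  - enrollment 1 (Frank): course_id=3 -> matches History
  - enrollment 2 (Eli): course_id=4 -> matches Discrete Math
  - enrollment 3 (Hank): course_id=4 -> matches Discrete Math
  - enrollment 4 (Dana): course_id=NULL, no match -> kept with NULL
All 4 rows appear; 1 has NULL course.

SQL:
SELECT a.student, b.title AS course
FROM enrollments a
LEFT JOIN courses b ON a.course_id = b.id

Result:
student | course       
--------+--------------
Frank   | History      
Eli     | Discrete Math
Hank    | Discrete Math
Dana    | NULL         


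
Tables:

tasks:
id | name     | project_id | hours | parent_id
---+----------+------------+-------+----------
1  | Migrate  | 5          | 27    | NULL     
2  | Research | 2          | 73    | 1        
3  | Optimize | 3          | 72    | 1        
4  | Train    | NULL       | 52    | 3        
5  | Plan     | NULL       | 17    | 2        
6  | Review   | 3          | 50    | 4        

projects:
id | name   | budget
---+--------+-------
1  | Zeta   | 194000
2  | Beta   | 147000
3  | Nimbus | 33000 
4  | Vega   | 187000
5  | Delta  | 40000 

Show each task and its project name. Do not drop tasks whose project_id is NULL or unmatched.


LEFT JOIN keeps every row from tasks (the left table); where project_id has no match in projects, the project columns become NULL. Walk through each task:
  - task 1 (Migrate): project_id=5 -> matches Delta
  - task 2 (Research): project_id=2 -> matches Beta
  - task 3 (Optimize): project_id=3 -> matches Nimbus
  - task 4 (Train): project_id=NULL, no match -> kept with NULL
  - task 5 (Plan): project_id=NULL, no match -> kept with NULL
  - task 6 (Review): project_id=3 -> matches Nimbus
All 6 rows appear; 2 have NULL project.

SQL:
SELECT a.name, b.name AS project
FROM tasks a
LEFT JOIN projects b ON a.project_id = b.id

Result:
name     | project
---------+--------
Migrate  | Delta  
Research | Beta   
Optimize | Nimbus 
Train    | NULL   
Plan     | NULL   
Review   | Nimbus 
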